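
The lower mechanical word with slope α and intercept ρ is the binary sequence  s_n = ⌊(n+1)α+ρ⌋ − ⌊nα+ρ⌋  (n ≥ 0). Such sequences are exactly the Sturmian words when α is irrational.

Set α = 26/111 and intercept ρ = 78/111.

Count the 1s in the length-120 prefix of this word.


28

#1s = Σ_{n=0}^{119} s_n = Σ_{n=0}^{119} (⌊(n+1)α+ρ⌋ − ⌊nα+ρ⌋)
the sum telescopes: every ⌊nα+ρ⌋ with 0 < n < 120 appears once with + and once with −, leaving ⌊120α+ρ⌋ − ⌊0·α+ρ⌋
120α + ρ = (120·26 + 78) / 111 = 3198/111
ρ = 78/111
⌊3198/111⌋ = 28,  ⌊78/111⌋ = 0
#1s = 28 − 0 = 28


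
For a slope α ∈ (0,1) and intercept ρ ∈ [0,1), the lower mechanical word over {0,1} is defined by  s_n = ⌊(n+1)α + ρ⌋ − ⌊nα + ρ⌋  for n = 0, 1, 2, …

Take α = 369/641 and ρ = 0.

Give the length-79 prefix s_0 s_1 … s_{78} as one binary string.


0101011010101101010110101011010101101011010101101010110101011010101101011010101

n=0: ⌊(1·369)/641⌋ − ⌊(0·369)/641⌋ = ⌊369/641⌋ − ⌊0/641⌋ = 0 − 0 = 0
n=1: ⌊(2·369)/641⌋ − ⌊(1·369)/641⌋ = ⌊738/641⌋ − ⌊369/641⌋ = 1 − 0 = 1
n=2: ⌊(3·369)/641⌋ − ⌊(2·369)/641⌋ = ⌊1107/641⌋ − ⌊738/641⌋ = 1 − 1 = 0
n=3: ⌊(4·369)/641⌋ − ⌊(3·369)/641⌋ = ⌊1476/641⌋ − ⌊1107/641⌋ = 2 − 1 = 1
n=4: ⌊(5·369)/641⌋ − ⌊(4·369)/641⌋ = ⌊1845/641⌋ − ⌊1476/641⌋ = 2 − 2 = 0
n=5: ⌊(6·369)/641⌋ − ⌊(5·369)/641⌋ = ⌊2214/641⌋ − ⌊1845/641⌋ = 3 − 2 = 1
n=6: ⌊(7·369)/641⌋ − ⌊(6·369)/641⌋ = ⌊2583/641⌋ − ⌊2214/641⌋ = 4 − 3 = 1
n=7: ⌊(8·369)/641⌋ − ⌊(7·369)/641⌋ = ⌊2952/641⌋ − ⌊2583/641⌋ = 4 − 4 = 0
n=8: ⌊(9·369)/641⌋ − ⌊(8·369)/641⌋ = ⌊3321/641⌋ − ⌊2952/641⌋ = 5 − 4 = 1
n=9: ⌊(10·369)/641⌋ − ⌊(9·369)/641⌋ = ⌊3690/641⌋ − ⌊3321/641⌋ = 5 − 5 = 0
n=10: ⌊(11·369)/641⌋ − ⌊(10·369)/641⌋ = ⌊4059/641⌋ − ⌊3690/641⌋ = 6 − 5 = 1
n=11: ⌊(12·369)/641⌋ − ⌊(11·369)/641⌋ = ⌊4428/641⌋ − ⌊4059/641⌋ = 6 − 6 = 0
n=12: ⌊(13·369)/641⌋ − ⌊(12·369)/641⌋ = ⌊4797/641⌋ − ⌊4428/641⌋ = 7 − 6 = 1
n=13: ⌊(14·369)/641⌋ − ⌊(13·369)/641⌋ = ⌊5166/641⌋ − ⌊4797/641⌋ = 8 − 7 = 1
n=14: ⌊(15·369)/641⌋ − ⌊(14·369)/641⌋ = ⌊5535/641⌋ − ⌊5166/641⌋ = 8 − 8 = 0
n=15: ⌊(16·369)/641⌋ − ⌊(15·369)/641⌋ = ⌊5904/641⌋ − ⌊5535/641⌋ = 9 − 8 = 1
n=16: ⌊(17·369)/641⌋ − ⌊(16·369)/641⌋ = ⌊6273/641⌋ − ⌊5904/641⌋ = 9 − 9 = 0
n=17: ⌊(18·369)/641⌋ − ⌊(17·369)/641⌋ = ⌊6642/641⌋ − ⌊6273/641⌋ = 10 − 9 = 1
n=18: ⌊(19·369)/641⌋ − ⌊(18·369)/641⌋ = ⌊7011/641⌋ − ⌊6642/641⌋ = 10 − 10 = 0
n=19: ⌊(20·369)/641⌋ − ⌊(19·369)/641⌋ = ⌊7380/641⌋ − ⌊7011/641⌋ = 11 − 10 = 1
n=20: ⌊(21·369)/641⌋ − ⌊(20·369)/641⌋ = ⌊7749/641⌋ − ⌊7380/641⌋ = 12 − 11 = 1
n=21: ⌊(22·369)/641⌋ − ⌊(21·369)/641⌋ = ⌊8118/641⌋ − ⌊7749/641⌋ = 12 − 12 = 0
n=22: ⌊(23·369)/641⌋ − ⌊(22·369)/641⌋ = ⌊8487/641⌋ − ⌊8118/641⌋ = 13 − 12 = 1
n=23: ⌊(24·369)/641⌋ − ⌊(23·369)/641⌋ = ⌊8856/641⌋ − ⌊8487/641⌋ = 13 − 13 = 0
n=24: ⌊(25·369)/641⌋ − ⌊(24·369)/641⌋ = ⌊9225/641⌋ − ⌊8856/641⌋ = 14 − 13 = 1
n=25: ⌊(26·369)/641⌋ − ⌊(25·369)/641⌋ = ⌊9594/641⌋ − ⌊9225/641⌋ = 14 − 14 = 0
n=26: ⌊(27·369)/641⌋ − ⌊(26·369)/641⌋ = ⌊9963/641⌋ − ⌊9594/641⌋ = 15 − 14 = 1
n=27: ⌊(28·369)/641⌋ − ⌊(27·369)/641⌋ = ⌊10332/641⌋ − ⌊9963/641⌋ = 16 − 15 = 1
n=28: ⌊(29·369)/641⌋ − ⌊(28·369)/641⌋ = ⌊10701/641⌋ − ⌊10332/641⌋ = 16 − 16 = 0
n=29: ⌊(30·369)/641⌋ − ⌊(29·369)/641⌋ = ⌊11070/641⌋ − ⌊10701/641⌋ = 17 − 16 = 1
n=30: ⌊(31·369)/641⌋ − ⌊(30·369)/641⌋ = ⌊11439/641⌋ − ⌊11070/641⌋ = 17 − 17 = 0
n=31: ⌊(32·369)/641⌋ − ⌊(31·369)/641⌋ = ⌊11808/641⌋ − ⌊11439/641⌋ = 18 − 17 = 1
n=32: ⌊(33·369)/641⌋ − ⌊(32·369)/641⌋ = ⌊12177/641⌋ − ⌊11808/641⌋ = 18 − 18 = 0
n=33: ⌊(34·369)/641⌋ − ⌊(33·369)/641⌋ = ⌊12546/641⌋ − ⌊12177/641⌋ = 19 − 18 = 1
n=34: ⌊(35·369)/641⌋ − ⌊(34·369)/641⌋ = ⌊12915/641⌋ − ⌊12546/641⌋ = 20 − 19 = 1
n=35: ⌊(36·369)/641⌋ − ⌊(35·369)/641⌋ = ⌊13284/641⌋ − ⌊12915/641⌋ = 20 − 20 = 0
n=36: ⌊(37·369)/641⌋ − ⌊(36·369)/641⌋ = ⌊13653/641⌋ − ⌊13284/641⌋ = 21 − 20 = 1
n=37: ⌊(38·369)/641⌋ − ⌊(37·369)/641⌋ = ⌊14022/641⌋ − ⌊13653/641⌋ = 21 − 21 = 0
n=38: ⌊(39·369)/641⌋ − ⌊(38·369)/641⌋ = ⌊14391/641⌋ − ⌊14022/641⌋ = 22 − 21 = 1
n=39: ⌊(40·369)/641⌋ − ⌊(39·369)/641⌋ = ⌊14760/641⌋ − ⌊14391/641⌋ = 23 − 22 = 1
n=40: ⌊(41·369)/641⌋ − ⌊(40·369)/641⌋ = ⌊15129/641⌋ − ⌊14760/641⌋ = 23 − 23 = 0
n=41: ⌊(42·369)/641⌋ − ⌊(41·369)/641⌋ = ⌊15498/641⌋ − ⌊15129/641⌋ = 24 − 23 = 1
n=42: ⌊(43·369)/641⌋ − ⌊(42·369)/641⌋ = ⌊15867/641⌋ − ⌊15498/641⌋ = 24 − 24 = 0
n=43: ⌊(44·369)/641⌋ − ⌊(43·369)/641⌋ = ⌊16236/641⌋ − ⌊15867/641⌋ = 25 − 24 = 1
n=44: ⌊(45·369)/641⌋ − ⌊(44·369)/641⌋ = ⌊16605/641⌋ − ⌊16236/641⌋ = 25 − 25 = 0
n=45: ⌊(46·369)/641⌋ − ⌊(45·369)/641⌋ = ⌊16974/641⌋ − ⌊16605/641⌋ = 26 − 25 = 1
n=46: ⌊(47·369)/641⌋ − ⌊(46·369)/641⌋ = ⌊17343/641⌋ − ⌊16974/641⌋ = 27 − 26 = 1
n=47: ⌊(48·369)/641⌋ − ⌊(47·369)/641⌋ = ⌊17712/641⌋ − ⌊17343/641⌋ = 27 − 27 = 0
n=48: ⌊(49·369)/641⌋ − ⌊(48·369)/641⌋ = ⌊18081/641⌋ − ⌊17712/641⌋ = 28 − 27 = 1
n=49: ⌊(50·369)/641⌋ − ⌊(49·369)/641⌋ = ⌊18450/641⌋ − ⌊18081/641⌋ = 28 − 28 = 0
n=50: ⌊(51·369)/641⌋ − ⌊(50·369)/641⌋ = ⌊18819/641⌋ − ⌊18450/641⌋ = 29 − 28 = 1
n=51: ⌊(52·369)/641⌋ − ⌊(51·369)/641⌋ = ⌊19188/641⌋ − ⌊18819/641⌋ = 29 − 29 = 0
n=52: ⌊(53·369)/641⌋ − ⌊(52·369)/641⌋ = ⌊19557/641⌋ − ⌊19188/641⌋ = 30 − 29 = 1
n=53: ⌊(54·369)/641⌋ − ⌊(53·369)/641⌋ = ⌊19926/641⌋ − ⌊19557/641⌋ = 31 − 30 = 1
n=54: ⌊(55·369)/641⌋ − ⌊(54·369)/641⌋ = ⌊20295/641⌋ − ⌊19926/641⌋ = 31 − 31 = 0
n=55: ⌊(56·369)/641⌋ − ⌊(55·369)/641⌋ = ⌊20664/641⌋ − ⌊20295/641⌋ = 32 − 31 = 1
n=56: ⌊(57·369)/641⌋ − ⌊(56·369)/641⌋ = ⌊21033/641⌋ − ⌊20664/641⌋ = 32 − 32 = 0
n=57: ⌊(58·369)/641⌋ − ⌊(57·369)/641⌋ = ⌊21402/641⌋ − ⌊21033/641⌋ = 33 − 32 = 1
n=58: ⌊(59·369)/641⌋ − ⌊(58·369)/641⌋ = ⌊21771/641⌋ − ⌊21402/641⌋ = 33 − 33 = 0
n=59: ⌊(60·369)/641⌋ − ⌊(59·369)/641⌋ = ⌊22140/641⌋ − ⌊21771/641⌋ = 34 − 33 = 1
n=60: ⌊(61·369)/641⌋ − ⌊(60·369)/641⌋ = ⌊22509/641⌋ − ⌊22140/641⌋ = 35 − 34 = 1
n=61: ⌊(62·369)/641⌋ − ⌊(61·369)/641⌋ = ⌊22878/641⌋ − ⌊22509/641⌋ = 35 − 35 = 0
n=62: ⌊(63·369)/641⌋ − ⌊(62·369)/641⌋ = ⌊23247/641⌋ − ⌊22878/641⌋ = 36 − 35 = 1
n=63: ⌊(64·369)/641⌋ − ⌊(63·369)/641⌋ = ⌊23616/641⌋ − ⌊23247/641⌋ = 36 − 36 = 0
n=64: ⌊(65·369)/641⌋ − ⌊(64·369)/641⌋ = ⌊23985/641⌋ − ⌊23616/641⌋ = 37 − 36 = 1
n=65: ⌊(66·369)/641⌋ − ⌊(65·369)/641⌋ = ⌊24354/641⌋ − ⌊23985/641⌋ = 37 − 37 = 0
n=66: ⌊(67·369)/641⌋ − ⌊(66·369)/641⌋ = ⌊24723/641⌋ − ⌊24354/641⌋ = 38 − 37 = 1
n=67: ⌊(68·369)/641⌋ − ⌊(67·369)/641⌋ = ⌊25092/641⌋ − ⌊24723/641⌋ = 39 − 38 = 1
n=68: ⌊(69·369)/641⌋ − ⌊(68·369)/641⌋ = ⌊25461/641⌋ − ⌊25092/641⌋ = 39 − 39 = 0
n=69: ⌊(70·369)/641⌋ − ⌊(69·369)/641⌋ = ⌊25830/641⌋ − ⌊25461/641⌋ = 40 − 39 = 1
n=70: ⌊(71·369)/641⌋ − ⌊(70·369)/641⌋ = ⌊26199/641⌋ − ⌊25830/641⌋ = 40 − 40 = 0
n=71: ⌊(72·369)/641⌋ − ⌊(71·369)/641⌋ = ⌊26568/641⌋ − ⌊26199/641⌋ = 41 − 40 = 1
n=72: ⌊(73·369)/641⌋ − ⌊(72·369)/641⌋ = ⌊26937/641⌋ − ⌊26568/641⌋ = 42 − 41 = 1
n=73: ⌊(74·369)/641⌋ − ⌊(73·369)/641⌋ = ⌊27306/641⌋ − ⌊26937/641⌋ = 42 − 42 = 0
n=74: ⌊(75·369)/641⌋ − ⌊(74·369)/641⌋ = ⌊27675/641⌋ − ⌊27306/641⌋ = 43 − 42 = 1
n=75: ⌊(76·369)/641⌋ − ⌊(75·369)/641⌋ = ⌊28044/641⌋ − ⌊27675/641⌋ = 43 − 43 = 0
n=76: ⌊(77·369)/641⌋ − ⌊(76·369)/641⌋ = ⌊28413/641⌋ − ⌊28044/641⌋ = 44 − 43 = 1
n=77: ⌊(78·369)/641⌋ − ⌊(77·369)/641⌋ = ⌊28782/641⌋ − ⌊28413/641⌋ = 44 − 44 = 0
n=78: ⌊(79·369)/641⌋ − ⌊(78·369)/641⌋ = ⌊29151/641⌋ − ⌊28782/641⌋ = 45 − 44 = 1


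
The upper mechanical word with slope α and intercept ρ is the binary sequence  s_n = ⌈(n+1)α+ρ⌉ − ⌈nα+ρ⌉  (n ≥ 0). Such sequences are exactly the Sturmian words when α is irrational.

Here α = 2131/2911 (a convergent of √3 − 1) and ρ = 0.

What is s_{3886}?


1

(n+1)α + ρ = (3887·2131) / 2911 = 8283197/2911
nα + ρ     = (3886·2131) / 2911 = 8281066/2911
⌈8283197/2911⌉ = 2846,  ⌈8281066/2911⌉ = 2845
s_{3886} = 2846 − 2845 = 1


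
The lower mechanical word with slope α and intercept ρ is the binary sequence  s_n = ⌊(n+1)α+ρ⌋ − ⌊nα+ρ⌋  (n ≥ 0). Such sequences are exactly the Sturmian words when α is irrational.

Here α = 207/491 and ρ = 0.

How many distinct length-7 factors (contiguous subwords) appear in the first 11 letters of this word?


t_n = ⌊(n·207)/491⌋ for n = 0 … 11:
  n=0…9: ⌊0/491⌋=0 ⌊207/491⌋=0 ⌊414/491⌋=0 ⌊621/491⌋=1 ⌊828/491⌋=1 ⌊1035/491⌋=2 ⌊1242/491⌋=2 ⌊1449/491⌋=2 ⌊1656/491⌋=3 ⌊1863/491⌋=3
  n=10…11: ⌊2070/491⌋=4 ⌊2277/491⌋=4
s_n = t_(n+1) − t_n for n = 0 … 10 gives
prefix = 00101001010
slide a length-7 window over [0..6] … [4..10] (5 windows); first occurrence of each distinct factor:
  [  0..  6] 0010100
  [  1..  7] 0101001
  [  2..  8] 1010010
  [  3..  9] 0100101
  [  4.. 10] 1001010
distinct factors: {0010100, 0100101, 0101001, 1001010, 1010010}
count = 5  (Sturmian bound for length 7 is 8)

5


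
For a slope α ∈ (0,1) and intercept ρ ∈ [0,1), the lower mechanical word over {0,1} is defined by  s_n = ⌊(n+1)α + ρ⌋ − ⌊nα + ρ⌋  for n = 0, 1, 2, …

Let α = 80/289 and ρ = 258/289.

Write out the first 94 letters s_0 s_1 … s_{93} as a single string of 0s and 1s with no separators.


1001000100010010001000100100010010001000100100010010001000100100010001001000100100010001001000

n=0: ⌊(1·80+258)/289⌋ − ⌊(0·80+258)/289⌋ = ⌊338/289⌋ − ⌊258/289⌋ = 1 − 0 = 1
n=1: ⌊(2·80+258)/289⌋ − ⌊(1·80+258)/289⌋ = ⌊418/289⌋ − ⌊338/289⌋ = 1 − 1 = 0
n=2: ⌊(3·80+258)/289⌋ − ⌊(2·80+258)/289⌋ = ⌊498/289⌋ − ⌊418/289⌋ = 1 − 1 = 0
n=3: ⌊(4·80+258)/289⌋ − ⌊(3·80+258)/289⌋ = ⌊578/289⌋ − ⌊498/289⌋ = 2 − 1 = 1
n=4: ⌊(5·80+258)/289⌋ − ⌊(4·80+258)/289⌋ = ⌊658/289⌋ − ⌊578/289⌋ = 2 − 2 = 0
n=5: ⌊(6·80+258)/289⌋ − ⌊(5·80+258)/289⌋ = ⌊738/289⌋ − ⌊658/289⌋ = 2 − 2 = 0
n=6: ⌊(7·80+258)/289⌋ − ⌊(6·80+258)/289⌋ = ⌊818/289⌋ − ⌊738/289⌋ = 2 − 2 = 0
n=7: ⌊(8·80+258)/289⌋ − ⌊(7·80+258)/289⌋ = ⌊898/289⌋ − ⌊818/289⌋ = 3 − 2 = 1
n=8: ⌊(9·80+258)/289⌋ − ⌊(8·80+258)/289⌋ = ⌊978/289⌋ − ⌊898/289⌋ = 3 − 3 = 0
n=9: ⌊(10·80+258)/289⌋ − ⌊(9·80+258)/289⌋ = ⌊1058/289⌋ − ⌊978/289⌋ = 3 − 3 = 0
n=10: ⌊(11·80+258)/289⌋ − ⌊(10·80+258)/289⌋ = ⌊1138/289⌋ − ⌊1058/289⌋ = 3 − 3 = 0
n=11: ⌊(12·80+258)/289⌋ − ⌊(11·80+258)/289⌋ = ⌊1218/289⌋ − ⌊1138/289⌋ = 4 − 3 = 1
n=12: ⌊(13·80+258)/289⌋ − ⌊(12·80+258)/289⌋ = ⌊1298/289⌋ − ⌊1218/289⌋ = 4 − 4 = 0
n=13: ⌊(14·80+258)/289⌋ − ⌊(13·80+258)/289⌋ = ⌊1378/289⌋ − ⌊1298/289⌋ = 4 − 4 = 0
n=14: ⌊(15·80+258)/289⌋ − ⌊(14·80+258)/289⌋ = ⌊1458/289⌋ − ⌊1378/289⌋ = 5 − 4 = 1
n=15: ⌊(16·80+258)/289⌋ − ⌊(15·80+258)/289⌋ = ⌊1538/289⌋ − ⌊1458/289⌋ = 5 − 5 = 0
n=16: ⌊(17·80+258)/289⌋ − ⌊(16·80+258)/289⌋ = ⌊1618/289⌋ − ⌊1538/289⌋ = 5 − 5 = 0
n=17: ⌊(18·80+258)/289⌋ − ⌊(17·80+258)/289⌋ = ⌊1698/289⌋ − ⌊1618/289⌋ = 5 − 5 = 0
n=18: ⌊(19·80+258)/289⌋ − ⌊(18·80+258)/289⌋ = ⌊1778/289⌋ − ⌊1698/289⌋ = 6 − 5 = 1
n=19: ⌊(20·80+258)/289⌋ − ⌊(19·80+258)/289⌋ = ⌊1858/289⌋ − ⌊1778/289⌋ = 6 − 6 = 0
n=20: ⌊(21·80+258)/289⌋ − ⌊(20·80+258)/289⌋ = ⌊1938/289⌋ − ⌊1858/289⌋ = 6 − 6 = 0
n=21: ⌊(22·80+258)/289⌋ − ⌊(21·80+258)/289⌋ = ⌊2018/289⌋ − ⌊1938/289⌋ = 6 − 6 = 0
n=22: ⌊(23·80+258)/289⌋ − ⌊(22·80+258)/289⌋ = ⌊2098/289⌋ − ⌊2018/289⌋ = 7 − 6 = 1
n=23: ⌊(24·80+258)/289⌋ − ⌊(23·80+258)/289⌋ = ⌊2178/289⌋ − ⌊2098/289⌋ = 7 − 7 = 0
n=24: ⌊(25·80+258)/289⌋ − ⌊(24·80+258)/289⌋ = ⌊2258/289⌋ − ⌊2178/289⌋ = 7 − 7 = 0
n=25: ⌊(26·80+258)/289⌋ − ⌊(25·80+258)/289⌋ = ⌊2338/289⌋ − ⌊2258/289⌋ = 8 − 7 = 1
n=26: ⌊(27·80+258)/289⌋ − ⌊(26·80+258)/289⌋ = ⌊2418/289⌋ − ⌊2338/289⌋ = 8 − 8 = 0
n=27: ⌊(28·80+258)/289⌋ − ⌊(27·80+258)/289⌋ = ⌊2498/289⌋ − ⌊2418/289⌋ = 8 − 8 = 0
n=28: ⌊(29·80+258)/289⌋ − ⌊(28·80+258)/289⌋ = ⌊2578/289⌋ − ⌊2498/289⌋ = 8 − 8 = 0
n=29: ⌊(30·80+258)/289⌋ − ⌊(29·80+258)/289⌋ = ⌊2658/289⌋ − ⌊2578/289⌋ = 9 − 8 = 1
n=30: ⌊(31·80+258)/289⌋ − ⌊(30·80+258)/289⌋ = ⌊2738/289⌋ − ⌊2658/289⌋ = 9 − 9 = 0
n=31: ⌊(32·80+258)/289⌋ − ⌊(31·80+258)/289⌋ = ⌊2818/289⌋ − ⌊2738/289⌋ = 9 − 9 = 0
n=32: ⌊(33·80+258)/289⌋ − ⌊(32·80+258)/289⌋ = ⌊2898/289⌋ − ⌊2818/289⌋ = 10 − 9 = 1
n=33: ⌊(34·80+258)/289⌋ − ⌊(33·80+258)/289⌋ = ⌊2978/289⌋ − ⌊2898/289⌋ = 10 − 10 = 0
n=34: ⌊(35·80+258)/289⌋ − ⌊(34·80+258)/289⌋ = ⌊3058/289⌋ − ⌊2978/289⌋ = 10 − 10 = 0
n=35: ⌊(36·80+258)/289⌋ − ⌊(35·80+258)/289⌋ = ⌊3138/289⌋ − ⌊3058/289⌋ = 10 − 10 = 0
n=36: ⌊(37·80+258)/289⌋ − ⌊(36·80+258)/289⌋ = ⌊3218/289⌋ − ⌊3138/289⌋ = 11 − 10 = 1
n=37: ⌊(38·80+258)/289⌋ − ⌊(37·80+258)/289⌋ = ⌊3298/289⌋ − ⌊3218/289⌋ = 11 − 11 = 0
n=38: ⌊(39·80+258)/289⌋ − ⌊(38·80+258)/289⌋ = ⌊3378/289⌋ − ⌊3298/289⌋ = 11 − 11 = 0
n=39: ⌊(40·80+258)/289⌋ − ⌊(39·80+258)/289⌋ = ⌊3458/289⌋ − ⌊3378/289⌋ = 11 − 11 = 0
n=40: ⌊(41·80+258)/289⌋ − ⌊(40·80+258)/289⌋ = ⌊3538/289⌋ − ⌊3458/289⌋ = 12 − 11 = 1
n=41: ⌊(42·80+258)/289⌋ − ⌊(41·80+258)/289⌋ = ⌊3618/289⌋ − ⌊3538/289⌋ = 12 − 12 = 0
n=42: ⌊(43·80+258)/289⌋ − ⌊(42·80+258)/289⌋ = ⌊3698/289⌋ − ⌊3618/289⌋ = 12 − 12 = 0
n=43: ⌊(44·80+258)/289⌋ − ⌊(43·80+258)/289⌋ = ⌊3778/289⌋ − ⌊3698/289⌋ = 13 − 12 = 1
n=44: ⌊(45·80+258)/289⌋ − ⌊(44·80+258)/289⌋ = ⌊3858/289⌋ − ⌊3778/289⌋ = 13 − 13 = 0
n=45: ⌊(46·80+258)/289⌋ − ⌊(45·80+258)/289⌋ = ⌊3938/289⌋ − ⌊3858/289⌋ = 13 − 13 = 0
n=46: ⌊(47·80+258)/289⌋ − ⌊(46·80+258)/289⌋ = ⌊4018/289⌋ − ⌊3938/289⌋ = 13 − 13 = 0
n=47: ⌊(48·80+258)/289⌋ − ⌊(47·80+258)/289⌋ = ⌊4098/289⌋ − ⌊4018/289⌋ = 14 − 13 = 1
n=48: ⌊(49·80+258)/289⌋ − ⌊(48·80+258)/289⌋ = ⌊4178/289⌋ − ⌊4098/289⌋ = 14 − 14 = 0
n=49: ⌊(50·80+258)/289⌋ − ⌊(49·80+258)/289⌋ = ⌊4258/289⌋ − ⌊4178/289⌋ = 14 − 14 = 0
n=50: ⌊(51·80+258)/289⌋ − ⌊(50·80+258)/289⌋ = ⌊4338/289⌋ − ⌊4258/289⌋ = 15 − 14 = 1
n=51: ⌊(52·80+258)/289⌋ − ⌊(51·80+258)/289⌋ = ⌊4418/289⌋ − ⌊4338/289⌋ = 15 − 15 = 0
n=52: ⌊(53·80+258)/289⌋ − ⌊(52·80+258)/289⌋ = ⌊4498/289⌋ − ⌊4418/289⌋ = 15 − 15 = 0
n=53: ⌊(54·80+258)/289⌋ − ⌊(53·80+258)/289⌋ = ⌊4578/289⌋ − ⌊4498/289⌋ = 15 − 15 = 0
n=54: ⌊(55·80+258)/289⌋ − ⌊(54·80+258)/289⌋ = ⌊4658/289⌋ − ⌊4578/289⌋ = 16 − 15 = 1
n=55: ⌊(56·80+258)/289⌋ − ⌊(55·80+258)/289⌋ = ⌊4738/289⌋ − ⌊4658/289⌋ = 16 − 16 = 0
n=56: ⌊(57·80+258)/289⌋ − ⌊(56·80+258)/289⌋ = ⌊4818/289⌋ − ⌊4738/289⌋ = 16 − 16 = 0
n=57: ⌊(58·80+258)/289⌋ − ⌊(57·80+258)/289⌋ = ⌊4898/289⌋ − ⌊4818/289⌋ = 16 − 16 = 0
n=58: ⌊(59·80+258)/289⌋ − ⌊(58·80+258)/289⌋ = ⌊4978/289⌋ − ⌊4898/289⌋ = 17 − 16 = 1
n=59: ⌊(60·80+258)/289⌋ − ⌊(59·80+258)/289⌋ = ⌊5058/289⌋ − ⌊4978/289⌋ = 17 − 17 = 0
n=60: ⌊(61·80+258)/289⌋ − ⌊(60·80+258)/289⌋ = ⌊5138/289⌋ − ⌊5058/289⌋ = 17 − 17 = 0
n=61: ⌊(62·80+258)/289⌋ − ⌊(61·80+258)/289⌋ = ⌊5218/289⌋ − ⌊5138/289⌋ = 18 − 17 = 1
n=62: ⌊(63·80+258)/289⌋ − ⌊(62·80+258)/289⌋ = ⌊5298/289⌋ − ⌊5218/289⌋ = 18 − 18 = 0
n=63: ⌊(64·80+258)/289⌋ − ⌊(63·80+258)/289⌋ = ⌊5378/289⌋ − ⌊5298/289⌋ = 18 − 18 = 0
n=64: ⌊(65·80+258)/289⌋ − ⌊(64·80+258)/289⌋ = ⌊5458/289⌋ − ⌊5378/289⌋ = 18 − 18 = 0
n=65: ⌊(66·80+258)/289⌋ − ⌊(65·80+258)/289⌋ = ⌊5538/289⌋ − ⌊5458/289⌋ = 19 − 18 = 1
n=66: ⌊(67·80+258)/289⌋ − ⌊(66·80+258)/289⌋ = ⌊5618/289⌋ − ⌊5538/289⌋ = 19 − 19 = 0
n=67: ⌊(68·80+258)/289⌋ − ⌊(67·80+258)/289⌋ = ⌊5698/289⌋ − ⌊5618/289⌋ = 19 − 19 = 0
n=68: ⌊(69·80+258)/289⌋ − ⌊(68·80+258)/289⌋ = ⌊5778/289⌋ − ⌊5698/289⌋ = 19 − 19 = 0
n=69: ⌊(70·80+258)/289⌋ − ⌊(69·80+258)/289⌋ = ⌊5858/289⌋ − ⌊5778/289⌋ = 20 − 19 = 1
n=70: ⌊(71·80+258)/289⌋ − ⌊(70·80+258)/289⌋ = ⌊5938/289⌋ − ⌊5858/289⌋ = 20 − 20 = 0
n=71: ⌊(72·80+258)/289⌋ − ⌊(71·80+258)/289⌋ = ⌊6018/289⌋ − ⌊5938/289⌋ = 20 − 20 = 0
n=72: ⌊(73·80+258)/289⌋ − ⌊(72·80+258)/289⌋ = ⌊6098/289⌋ − ⌊6018/289⌋ = 21 − 20 = 1
n=73: ⌊(74·80+258)/289⌋ − ⌊(73·80+258)/289⌋ = ⌊6178/289⌋ − ⌊6098/289⌋ = 21 − 21 = 0
n=74: ⌊(75·80+258)/289⌋ − ⌊(74·80+258)/289⌋ = ⌊6258/289⌋ − ⌊6178/289⌋ = 21 − 21 = 0
n=75: ⌊(76·80+258)/289⌋ − ⌊(75·80+258)/289⌋ = ⌊6338/289⌋ − ⌊6258/289⌋ = 21 − 21 = 0
n=76: ⌊(77·80+258)/289⌋ − ⌊(76·80+258)/289⌋ = ⌊6418/289⌋ − ⌊6338/289⌋ = 22 − 21 = 1
n=77: ⌊(78·80+258)/289⌋ − ⌊(77·80+258)/289⌋ = ⌊6498/289⌋ − ⌊6418/289⌋ = 22 − 22 = 0
n=78: ⌊(79·80+258)/289⌋ − ⌊(78·80+258)/289⌋ = ⌊6578/289⌋ − ⌊6498/289⌋ = 22 − 22 = 0
n=79: ⌊(80·80+258)/289⌋ − ⌊(79·80+258)/289⌋ = ⌊6658/289⌋ − ⌊6578/289⌋ = 23 − 22 = 1
n=80: ⌊(81·80+258)/289⌋ − ⌊(80·80+258)/289⌋ = ⌊6738/289⌋ − ⌊6658/289⌋ = 23 − 23 = 0
n=81: ⌊(82·80+258)/289⌋ − ⌊(81·80+258)/289⌋ = ⌊6818/289⌋ − ⌊6738/289⌋ = 23 − 23 = 0
n=82: ⌊(83·80+258)/289⌋ − ⌊(82·80+258)/289⌋ = ⌊6898/289⌋ − ⌊6818/289⌋ = 23 − 23 = 0
n=83: ⌊(84·80+258)/289⌋ − ⌊(83·80+258)/289⌋ = ⌊6978/289⌋ − ⌊6898/289⌋ = 24 − 23 = 1
n=84: ⌊(85·80+258)/289⌋ − ⌊(84·80+258)/289⌋ = ⌊7058/289⌋ − ⌊6978/289⌋ = 24 − 24 = 0
n=85: ⌊(86·80+258)/289⌋ − ⌊(85·80+258)/289⌋ = ⌊7138/289⌋ − ⌊7058/289⌋ = 24 − 24 = 0
n=86: ⌊(87·80+258)/289⌋ − ⌊(86·80+258)/289⌋ = ⌊7218/289⌋ − ⌊7138/289⌋ = 24 − 24 = 0
n=87: ⌊(88·80+258)/289⌋ − ⌊(87·80+258)/289⌋ = ⌊7298/289⌋ − ⌊7218/289⌋ = 25 − 24 = 1
n=88: ⌊(89·80+258)/289⌋ − ⌊(88·80+258)/289⌋ = ⌊7378/289⌋ − ⌊7298/289⌋ = 25 − 25 = 0
n=89: ⌊(90·80+258)/289⌋ − ⌊(89·80+258)/289⌋ = ⌊7458/289⌋ − ⌊7378/289⌋ = 25 − 25 = 0
n=90: ⌊(91·80+258)/289⌋ − ⌊(90·80+258)/289⌋ = ⌊7538/289⌋ − ⌊7458/289⌋ = 26 − 25 = 1
n=91: ⌊(92·80+258)/289⌋ − ⌊(91·80+258)/289⌋ = ⌊7618/289⌋ − ⌊7538/289⌋ = 26 − 26 = 0
n=92: ⌊(93·80+258)/289⌋ − ⌊(92·80+258)/289⌋ = ⌊7698/289⌋ − ⌊7618/289⌋ = 26 − 26 = 0
n=93: ⌊(94·80+258)/289⌋ − ⌊(93·80+258)/289⌋ = ⌊7778/289⌋ − ⌊7698/289⌋ = 26 − 26 = 0


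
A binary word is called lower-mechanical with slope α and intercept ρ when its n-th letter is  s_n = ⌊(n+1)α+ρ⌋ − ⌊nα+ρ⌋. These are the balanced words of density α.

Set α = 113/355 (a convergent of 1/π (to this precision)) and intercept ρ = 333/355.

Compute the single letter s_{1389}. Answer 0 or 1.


(n+1)α + ρ = (1390·113 + 333) / 355 = 157403/355
nα + ρ     = (1389·113 + 333) / 355 = 157290/355
⌊157403/355⌋ = 443,  ⌊157290/355⌋ = 443
s_{1389} = 443 − 443 = 0

0


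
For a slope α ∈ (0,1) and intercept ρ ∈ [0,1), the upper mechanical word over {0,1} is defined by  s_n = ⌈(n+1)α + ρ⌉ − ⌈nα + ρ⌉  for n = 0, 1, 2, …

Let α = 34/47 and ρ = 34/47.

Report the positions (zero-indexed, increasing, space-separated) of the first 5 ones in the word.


n=0: ⌈68/47⌉−⌈34/47⌉ = 2−1 = 1  ← one
n=1: ⌈102/47⌉−⌈68/47⌉ = 3−2 = 1  ← one
n=2: ⌈136/47⌉−⌈102/47⌉ = 3−3 = 0
n=3: ⌈170/47⌉−⌈136/47⌉ = 4−3 = 1  ← one
n=4: ⌈204/47⌉−⌈170/47⌉ = 5−4 = 1  ← one
n=5: ⌈238/47⌉−⌈204/47⌉ = 6−5 = 1  ← one
positions of the first 5 ones: 0 1 3 4 5

0 1 3 4 5


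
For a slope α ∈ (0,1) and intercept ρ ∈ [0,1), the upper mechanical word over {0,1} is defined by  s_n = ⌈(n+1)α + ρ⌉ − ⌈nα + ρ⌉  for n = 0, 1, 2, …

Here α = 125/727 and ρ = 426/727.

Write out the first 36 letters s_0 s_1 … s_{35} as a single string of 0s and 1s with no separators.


001000001000001000010000010000010000

n=0: ⌈(1·125+426)/727⌉ − ⌈(0·125+426)/727⌉ = ⌈551/727⌉ − ⌈426/727⌉ = 1 − 1 = 0
n=1: ⌈(2·125+426)/727⌉ − ⌈(1·125+426)/727⌉ = ⌈676/727⌉ − ⌈551/727⌉ = 1 − 1 = 0
n=2: ⌈(3·125+426)/727⌉ − ⌈(2·125+426)/727⌉ = ⌈801/727⌉ − ⌈676/727⌉ = 2 − 1 = 1
n=3: ⌈(4·125+426)/727⌉ − ⌈(3·125+426)/727⌉ = ⌈926/727⌉ − ⌈801/727⌉ = 2 − 2 = 0
n=4: ⌈(5·125+426)/727⌉ − ⌈(4·125+426)/727⌉ = ⌈1051/727⌉ − ⌈926/727⌉ = 2 − 2 = 0
n=5: ⌈(6·125+426)/727⌉ − ⌈(5·125+426)/727⌉ = ⌈1176/727⌉ − ⌈1051/727⌉ = 2 − 2 = 0
n=6: ⌈(7·125+426)/727⌉ − ⌈(6·125+426)/727⌉ = ⌈1301/727⌉ − ⌈1176/727⌉ = 2 − 2 = 0
n=7: ⌈(8·125+426)/727⌉ − ⌈(7·125+426)/727⌉ = ⌈1426/727⌉ − ⌈1301/727⌉ = 2 − 2 = 0
n=8: ⌈(9·125+426)/727⌉ − ⌈(8·125+426)/727⌉ = ⌈1551/727⌉ − ⌈1426/727⌉ = 3 − 2 = 1
n=9: ⌈(10·125+426)/727⌉ − ⌈(9·125+426)/727⌉ = ⌈1676/727⌉ − ⌈1551/727⌉ = 3 − 3 = 0
n=10: ⌈(11·125+426)/727⌉ − ⌈(10·125+426)/727⌉ = ⌈1801/727⌉ − ⌈1676/727⌉ = 3 − 3 = 0
n=11: ⌈(12·125+426)/727⌉ − ⌈(11·125+426)/727⌉ = ⌈1926/727⌉ − ⌈1801/727⌉ = 3 − 3 = 0
n=12: ⌈(13·125+426)/727⌉ − ⌈(12·125+426)/727⌉ = ⌈2051/727⌉ − ⌈1926/727⌉ = 3 − 3 = 0
n=13: ⌈(14·125+426)/727⌉ − ⌈(13·125+426)/727⌉ = ⌈2176/727⌉ − ⌈2051/727⌉ = 3 − 3 = 0
n=14: ⌈(15·125+426)/727⌉ − ⌈(14·125+426)/727⌉ = ⌈2301/727⌉ − ⌈2176/727⌉ = 4 − 3 = 1
n=15: ⌈(16·125+426)/727⌉ − ⌈(15·125+426)/727⌉ = ⌈2426/727⌉ − ⌈2301/727⌉ = 4 − 4 = 0
n=16: ⌈(17·125+426)/727⌉ − ⌈(16·125+426)/727⌉ = ⌈2551/727⌉ − ⌈2426/727⌉ = 4 − 4 = 0
n=17: ⌈(18·125+426)/727⌉ − ⌈(17·125+426)/727⌉ = ⌈2676/727⌉ − ⌈2551/727⌉ = 4 − 4 = 0
n=18: ⌈(19·125+426)/727⌉ − ⌈(18·125+426)/727⌉ = ⌈2801/727⌉ − ⌈2676/727⌉ = 4 − 4 = 0
n=19: ⌈(20·125+426)/727⌉ − ⌈(19·125+426)/727⌉ = ⌈2926/727⌉ − ⌈2801/727⌉ = 5 − 4 = 1
n=20: ⌈(21·125+426)/727⌉ − ⌈(20·125+426)/727⌉ = ⌈3051/727⌉ − ⌈2926/727⌉ = 5 − 5 = 0
n=21: ⌈(22·125+426)/727⌉ − ⌈(21·125+426)/727⌉ = ⌈3176/727⌉ − ⌈3051/727⌉ = 5 − 5 = 0
n=22: ⌈(23·125+426)/727⌉ − ⌈(22·125+426)/727⌉ = ⌈3301/727⌉ − ⌈3176/727⌉ = 5 − 5 = 0
n=23: ⌈(24·125+426)/727⌉ − ⌈(23·125+426)/727⌉ = ⌈3426/727⌉ − ⌈3301/727⌉ = 5 − 5 = 0
n=24: ⌈(25·125+426)/727⌉ − ⌈(24·125+426)/727⌉ = ⌈3551/727⌉ − ⌈3426/727⌉ = 5 − 5 = 0
n=25: ⌈(26·125+426)/727⌉ − ⌈(25·125+426)/727⌉ = ⌈3676/727⌉ − ⌈3551/727⌉ = 6 − 5 = 1
n=26: ⌈(27·125+426)/727⌉ − ⌈(26·125+426)/727⌉ = ⌈3801/727⌉ − ⌈3676/727⌉ = 6 − 6 = 0
n=27: ⌈(28·125+426)/727⌉ − ⌈(27·125+426)/727⌉ = ⌈3926/727⌉ − ⌈3801/727⌉ = 6 − 6 = 0
n=28: ⌈(29·125+426)/727⌉ − ⌈(28·125+426)/727⌉ = ⌈4051/727⌉ − ⌈3926/727⌉ = 6 − 6 = 0
n=29: ⌈(30·125+426)/727⌉ − ⌈(29·125+426)/727⌉ = ⌈4176/727⌉ − ⌈4051/727⌉ = 6 − 6 = 0
n=30: ⌈(31·125+426)/727⌉ − ⌈(30·125+426)/727⌉ = ⌈4301/727⌉ − ⌈4176/727⌉ = 6 − 6 = 0
n=31: ⌈(32·125+426)/727⌉ − ⌈(31·125+426)/727⌉ = ⌈4426/727⌉ − ⌈4301/727⌉ = 7 − 6 = 1
n=32: ⌈(33·125+426)/727⌉ − ⌈(32·125+426)/727⌉ = ⌈4551/727⌉ − ⌈4426/727⌉ = 7 − 7 = 0
n=33: ⌈(34·125+426)/727⌉ − ⌈(33·125+426)/727⌉ = ⌈4676/727⌉ − ⌈4551/727⌉ = 7 − 7 = 0
n=34: ⌈(35·125+426)/727⌉ − ⌈(34·125+426)/727⌉ = ⌈4801/727⌉ − ⌈4676/727⌉ = 7 − 7 = 0
n=35: ⌈(36·125+426)/727⌉ − ⌈(35·125+426)/727⌉ = ⌈4926/727⌉ − ⌈4801/727⌉ = 7 − 7 = 0


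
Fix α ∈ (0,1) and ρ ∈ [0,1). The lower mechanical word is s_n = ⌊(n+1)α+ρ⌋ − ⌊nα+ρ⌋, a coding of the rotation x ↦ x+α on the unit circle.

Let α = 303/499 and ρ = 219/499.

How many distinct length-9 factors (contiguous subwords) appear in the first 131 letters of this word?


t_n = ⌊(n·303+219)/499⌋ for n = 0 … 131:
  n=0…9: ⌊219/499⌋=0 ⌊522/499⌋=1 ⌊825/499⌋=1 ⌊1128/499⌋=2 ⌊1431/499⌋=2 ⌊1734/499⌋=3 ⌊2037/499⌋=4 ⌊2340/499⌋=4 ⌊2643/499⌋=5 ⌊2946/499⌋=5
  n=10…19: ⌊3249/499⌋=6 ⌊3552/499⌋=7 ⌊3855/499⌋=7 ⌊4158/499⌋=8 ⌊4461/499⌋=8 ⌊4764/499⌋=9 ⌊5067/499⌋=10 ⌊5370/499⌋=10 ⌊5673/499⌋=11 ⌊5976/499⌋=11
  n=20…29: ⌊6279/499⌋=12 ⌊6582/499⌋=13 ⌊6885/499⌋=13 ⌊7188/499⌋=14 ⌊7491/499⌋=15 ⌊7794/499⌋=15 ⌊8097/499⌋=16 ⌊8400/499⌋=16 ⌊8703/499⌋=17 ⌊9006/499⌋=18
  n=30…39: ⌊9309/499⌋=18 ⌊9612/499⌋=19 ⌊9915/499⌋=19 ⌊10218/499⌋=20 ⌊10521/499⌋=21 ⌊10824/499⌋=21 ⌊11127/499⌋=22 ⌊11430/499⌋=22 ⌊11733/499⌋=23 ⌊12036/499⌋=24
  n=40…49: ⌊12339/499⌋=24 ⌊12642/499⌋=25 ⌊12945/499⌋=25 ⌊13248/499⌋=26 ⌊13551/499⌋=27 ⌊13854/499⌋=27 ⌊14157/499⌋=28 ⌊14460/499⌋=28 ⌊14763/499⌋=29 ⌊15066/499⌋=30
  n=50…59: ⌊15369/499⌋=30 ⌊15672/499⌋=31 ⌊15975/499⌋=32 ⌊16278/499⌋=32 ⌊16581/499⌋=33 ⌊16884/499⌋=33 ⌊17187/499⌋=34 ⌊17490/499⌋=35 ⌊17793/499⌋=35 ⌊18096/499⌋=36
  n=60…69: ⌊18399/499⌋=36 ⌊18702/499⌋=37 ⌊19005/499⌋=38 ⌊19308/499⌋=38 ⌊19611/499⌋=39 ⌊19914/499⌋=39 ⌊20217/499⌋=40 ⌊20520/499⌋=41 ⌊20823/499⌋=41 ⌊21126/499⌋=42
  n=70…79: ⌊21429/499⌋=42 ⌊21732/499⌋=43 ⌊22035/499⌋=44 ⌊22338/499⌋=44 ⌊22641/499⌋=45 ⌊22944/499⌋=45 ⌊23247/499⌋=46 ⌊23550/499⌋=47 ⌊23853/499⌋=47 ⌊24156/499⌋=48
  n=80…89: ⌊24459/499⌋=49 ⌊24762/499⌋=49 ⌊25065/499⌋=50 ⌊25368/499⌋=50 ⌊25671/499⌋=51 ⌊25974/499⌋=52 ⌊26277/499⌋=52 ⌊26580/499⌋=53 ⌊26883/499⌋=53 ⌊27186/499⌋=54
  n=90…99: ⌊27489/499⌋=55 ⌊27792/499⌋=55 ⌊28095/499⌋=56 ⌊28398/499⌋=56 ⌊28701/499⌋=57 ⌊29004/499⌋=58 ⌊29307/499⌋=58 ⌊29610/499⌋=59 ⌊29913/499⌋=59 ⌊30216/499⌋=60
  n=100…109: ⌊30519/499⌋=61 ⌊30822/499⌋=61 ⌊31125/499⌋=62 ⌊31428/499⌋=62 ⌊31731/499⌋=63 ⌊32034/499⌋=64 ⌊32337/499⌋=64 ⌊32640/499⌋=65 ⌊32943/499⌋=66 ⌊33246/499⌋=66
  n=110…119: ⌊33549/499⌋=67 ⌊33852/499⌋=67 ⌊34155/499⌋=68 ⌊34458/499⌋=69 ⌊34761/499⌋=69 ⌊35064/499⌋=70 ⌊35367/499⌋=70 ⌊35670/499⌋=71 ⌊35973/499⌋=72 ⌊36276/499⌋=72
  n=120…129: ⌊36579/499⌋=73 ⌊36882/499⌋=73 ⌊37185/499⌋=74 ⌊37488/499⌋=75 ⌊37791/499⌋=75 ⌊38094/499⌋=76 ⌊38397/499⌋=76 ⌊38700/499⌋=77 ⌊39003/499⌋=78 ⌊39306/499⌋=78
  n=130…131: ⌊39609/499⌋=79 ⌊39912/499⌋=79
s_n = t_(n+1) − t_n for n = 0 … 130 gives
prefix = 10101101011010110101101101011010110101101011010110110101101011010110101101011011010110101101011010110101101101011010110101101011010
slide a length-9 window over [0..8] … [122..130] (123 windows); first occurrence of each distinct factor:
  [  0..  8] 101011010
  [  1..  9] 010110101
  [  2.. 10] 101101011
  [  3.. 11] 011010110
  [  4.. 12] 110101101
  [ 15.. 23] 101011011
  [ 16.. 24] 010110110
  [ 17.. 25] 101101101
  [ 18.. 26] 011011010
  [ 19.. 27] 110110101
  (the other 113 windows repeat one of these)
distinct factors: {010110101, 010110110, 011010110, 011011010, 101011010, 101011011, 101101011, 101101101, 110101101, 110110101}
count = 10  (Sturmian bound for length 9 is 10)

10


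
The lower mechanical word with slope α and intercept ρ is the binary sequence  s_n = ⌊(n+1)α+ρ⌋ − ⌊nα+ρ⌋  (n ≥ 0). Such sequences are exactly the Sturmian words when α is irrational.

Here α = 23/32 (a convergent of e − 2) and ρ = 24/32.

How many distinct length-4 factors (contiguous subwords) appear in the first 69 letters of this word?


5

t_n = ⌊(n·23+24)/32⌋ for n = 0 … 69:
  n=0…9: ⌊24/32⌋=0 ⌊47/32⌋=1 ⌊70/32⌋=2 ⌊93/32⌋=2 ⌊116/32⌋=3 ⌊139/32⌋=4 ⌊162/32⌋=5 ⌊185/32⌋=5 ⌊208/32⌋=6 ⌊231/32⌋=7
  n=10…19: ⌊254/32⌋=7 ⌊277/32⌋=8 ⌊300/32⌋=9 ⌊323/32⌋=10 ⌊346/32⌋=10 ⌊369/32⌋=11 ⌊392/32⌋=12 ⌊415/32⌋=12 ⌊438/32⌋=13 ⌊461/32⌋=14
  n=20…29: ⌊484/32⌋=15 ⌊507/32⌋=15 ⌊530/32⌋=16 ⌊553/32⌋=17 ⌊576/32⌋=18 ⌊599/32⌋=18 ⌊622/32⌋=19 ⌊645/32⌋=20 ⌊668/32⌋=20 ⌊691/32⌋=21
  n=30…39: ⌊714/32⌋=22 ⌊737/32⌋=23 ⌊760/32⌋=23 ⌊783/32⌋=24 ⌊806/32⌋=25 ⌊829/32⌋=25 ⌊852/32⌋=26 ⌊875/32⌋=27 ⌊898/32⌋=28 ⌊921/32⌋=28
  n=40…49: ⌊944/32⌋=29 ⌊967/32⌋=30 ⌊990/32⌋=30 ⌊1013/32⌋=31 ⌊1036/32⌋=32 ⌊1059/32⌋=33 ⌊1082/32⌋=33 ⌊1105/32⌋=34 ⌊1128/32⌋=35 ⌊1151/32⌋=35
  n=50…59: ⌊1174/32⌋=36 ⌊1197/32⌋=37 ⌊1220/32⌋=38 ⌊1243/32⌋=38 ⌊1266/32⌋=39 ⌊1289/32⌋=40 ⌊1312/32⌋=41 ⌊1335/32⌋=41 ⌊1358/32⌋=42 ⌊1381/32⌋=43
  n=60…69: ⌊1404/32⌋=43 ⌊1427/32⌋=44 ⌊1450/32⌋=45 ⌊1473/32⌋=46 ⌊1496/32⌋=46 ⌊1519/32⌋=47 ⌊1542/32⌋=48 ⌊1565/32⌋=48 ⌊1588/32⌋=49 ⌊1611/32⌋=50
s_n = t_(n+1) − t_n for n = 0 … 68 gives
prefix = 110111011011101101110111011011101101110110111011011101110110111011011
slide a length-4 window over [0..3] … [65..68] (66 windows); first occurrence of each distinct factor:
  [  0..  3] 1101
  [  1..  4] 1011
  [  2..  5] 0111
  [  3..  6] 1110
  [  6..  9] 0110
  (the other 61 windows repeat one of these)
distinct factors: {0110, 0111, 1011, 1101, 1110}
count = 5  (Sturmian bound for length 4 is 5)


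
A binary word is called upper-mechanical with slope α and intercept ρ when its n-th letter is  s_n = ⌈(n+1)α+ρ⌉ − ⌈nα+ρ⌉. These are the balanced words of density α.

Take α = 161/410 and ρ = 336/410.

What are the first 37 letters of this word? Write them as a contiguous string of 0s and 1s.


1001010010100101001010010100100101001

n=0: ⌈(1·161+336)/410⌉ − ⌈(0·161+336)/410⌉ = ⌈497/410⌉ − ⌈336/410⌉ = 2 − 1 = 1
n=1: ⌈(2·161+336)/410⌉ − ⌈(1·161+336)/410⌉ = ⌈658/410⌉ − ⌈497/410⌉ = 2 − 2 = 0
n=2: ⌈(3·161+336)/410⌉ − ⌈(2·161+336)/410⌉ = ⌈819/410⌉ − ⌈658/410⌉ = 2 − 2 = 0
n=3: ⌈(4·161+336)/410⌉ − ⌈(3·161+336)/410⌉ = ⌈980/410⌉ − ⌈819/410⌉ = 3 − 2 = 1
n=4: ⌈(5·161+336)/410⌉ − ⌈(4·161+336)/410⌉ = ⌈1141/410⌉ − ⌈980/410⌉ = 3 − 3 = 0
n=5: ⌈(6·161+336)/410⌉ − ⌈(5·161+336)/410⌉ = ⌈1302/410⌉ − ⌈1141/410⌉ = 4 − 3 = 1
n=6: ⌈(7·161+336)/410⌉ − ⌈(6·161+336)/410⌉ = ⌈1463/410⌉ − ⌈1302/410⌉ = 4 − 4 = 0
n=7: ⌈(8·161+336)/410⌉ − ⌈(7·161+336)/410⌉ = ⌈1624/410⌉ − ⌈1463/410⌉ = 4 − 4 = 0
n=8: ⌈(9·161+336)/410⌉ − ⌈(8·161+336)/410⌉ = ⌈1785/410⌉ − ⌈1624/410⌉ = 5 − 4 = 1
n=9: ⌈(10·161+336)/410⌉ − ⌈(9·161+336)/410⌉ = ⌈1946/410⌉ − ⌈1785/410⌉ = 5 − 5 = 0
n=10: ⌈(11·161+336)/410⌉ − ⌈(10·161+336)/410⌉ = ⌈2107/410⌉ − ⌈1946/410⌉ = 6 − 5 = 1
n=11: ⌈(12·161+336)/410⌉ − ⌈(11·161+336)/410⌉ = ⌈2268/410⌉ − ⌈2107/410⌉ = 6 − 6 = 0
n=12: ⌈(13·161+336)/410⌉ − ⌈(12·161+336)/410⌉ = ⌈2429/410⌉ − ⌈2268/410⌉ = 6 − 6 = 0
n=13: ⌈(14·161+336)/410⌉ − ⌈(13·161+336)/410⌉ = ⌈2590/410⌉ − ⌈2429/410⌉ = 7 − 6 = 1
n=14: ⌈(15·161+336)/410⌉ − ⌈(14·161+336)/410⌉ = ⌈2751/410⌉ − ⌈2590/410⌉ = 7 − 7 = 0
n=15: ⌈(16·161+336)/410⌉ − ⌈(15·161+336)/410⌉ = ⌈2912/410⌉ − ⌈2751/410⌉ = 8 − 7 = 1
n=16: ⌈(17·161+336)/410⌉ − ⌈(16·161+336)/410⌉ = ⌈3073/410⌉ − ⌈2912/410⌉ = 8 − 8 = 0
n=17: ⌈(18·161+336)/410⌉ − ⌈(17·161+336)/410⌉ = ⌈3234/410⌉ − ⌈3073/410⌉ = 8 − 8 = 0
n=18: ⌈(19·161+336)/410⌉ − ⌈(18·161+336)/410⌉ = ⌈3395/410⌉ − ⌈3234/410⌉ = 9 − 8 = 1
n=19: ⌈(20·161+336)/410⌉ − ⌈(19·161+336)/410⌉ = ⌈3556/410⌉ − ⌈3395/410⌉ = 9 − 9 = 0
n=20: ⌈(21·161+336)/410⌉ − ⌈(20·161+336)/410⌉ = ⌈3717/410⌉ − ⌈3556/410⌉ = 10 − 9 = 1
n=21: ⌈(22·161+336)/410⌉ − ⌈(21·161+336)/410⌉ = ⌈3878/410⌉ − ⌈3717/410⌉ = 10 − 10 = 0
n=22: ⌈(23·161+336)/410⌉ − ⌈(22·161+336)/410⌉ = ⌈4039/410⌉ − ⌈3878/410⌉ = 10 − 10 = 0
n=23: ⌈(24·161+336)/410⌉ − ⌈(23·161+336)/410⌉ = ⌈4200/410⌉ − ⌈4039/410⌉ = 11 − 10 = 1
n=24: ⌈(25·161+336)/410⌉ − ⌈(24·161+336)/410⌉ = ⌈4361/410⌉ − ⌈4200/410⌉ = 11 − 11 = 0
n=25: ⌈(26·161+336)/410⌉ − ⌈(25·161+336)/410⌉ = ⌈4522/410⌉ − ⌈4361/410⌉ = 12 − 11 = 1
n=26: ⌈(27·161+336)/410⌉ − ⌈(26·161+336)/410⌉ = ⌈4683/410⌉ − ⌈4522/410⌉ = 12 − 12 = 0
n=27: ⌈(28·161+336)/410⌉ − ⌈(27·161+336)/410⌉ = ⌈4844/410⌉ − ⌈4683/410⌉ = 12 − 12 = 0
n=28: ⌈(29·161+336)/410⌉ − ⌈(28·161+336)/410⌉ = ⌈5005/410⌉ − ⌈4844/410⌉ = 13 − 12 = 1
n=29: ⌈(30·161+336)/410⌉ − ⌈(29·161+336)/410⌉ = ⌈5166/410⌉ − ⌈5005/410⌉ = 13 − 13 = 0
n=30: ⌈(31·161+336)/410⌉ − ⌈(30·161+336)/410⌉ = ⌈5327/410⌉ − ⌈5166/410⌉ = 13 − 13 = 0
n=31: ⌈(32·161+336)/410⌉ − ⌈(31·161+336)/410⌉ = ⌈5488/410⌉ − ⌈5327/410⌉ = 14 − 13 = 1
n=32: ⌈(33·161+336)/410⌉ − ⌈(32·161+336)/410⌉ = ⌈5649/410⌉ − ⌈5488/410⌉ = 14 − 14 = 0
n=33: ⌈(34·161+336)/410⌉ − ⌈(33·161+336)/410⌉ = ⌈5810/410⌉ − ⌈5649/410⌉ = 15 − 14 = 1
n=34: ⌈(35·161+336)/410⌉ − ⌈(34·161+336)/410⌉ = ⌈5971/410⌉ − ⌈5810/410⌉ = 15 − 15 = 0
n=35: ⌈(36·161+336)/410⌉ − ⌈(35·161+336)/410⌉ = ⌈6132/410⌉ − ⌈5971/410⌉ = 15 − 15 = 0
n=36: ⌈(37·161+336)/410⌉ − ⌈(36·161+336)/410⌉ = ⌈6293/410⌉ − ⌈6132/410⌉ = 16 − 15 = 1


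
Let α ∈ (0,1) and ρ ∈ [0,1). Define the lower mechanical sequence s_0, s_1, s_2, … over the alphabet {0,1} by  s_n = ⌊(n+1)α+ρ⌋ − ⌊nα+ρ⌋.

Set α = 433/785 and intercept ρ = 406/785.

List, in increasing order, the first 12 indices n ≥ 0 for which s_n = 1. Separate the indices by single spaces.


n=0: ⌊839/785⌋−⌊406/785⌋ = 1−0 = 1  ← one
n=1: ⌊1272/785⌋−⌊839/785⌋ = 1−1 = 0
n=2: ⌊1705/785⌋−⌊1272/785⌋ = 2−1 = 1  ← one
n=3: ⌊2138/785⌋−⌊1705/785⌋ = 2−2 = 0
n=4: ⌊2571/785⌋−⌊2138/785⌋ = 3−2 = 1  ← one
n=5: ⌊3004/785⌋−⌊2571/785⌋ = 3−3 = 0
n=6: ⌊3437/785⌋−⌊3004/785⌋ = 4−3 = 1  ← one
n=7: ⌊3870/785⌋−⌊3437/785⌋ = 4−4 = 0
n=8: ⌊4303/785⌋−⌊3870/785⌋ = 5−4 = 1  ← one
n=9: ⌊4736/785⌋−⌊4303/785⌋ = 6−5 = 1  ← one
n=10: ⌊5169/785⌋−⌊4736/785⌋ = 6−6 = 0
n=11: ⌊5602/785⌋−⌊5169/785⌋ = 7−6 = 1  ← one
n=12: ⌊6035/785⌋−⌊5602/785⌋ = 7−7 = 0
n=13: ⌊6468/785⌋−⌊6035/785⌋ = 8−7 = 1  ← one
n=14: ⌊6901/785⌋−⌊6468/785⌋ = 8−8 = 0
n=15: ⌊7334/785⌋−⌊6901/785⌋ = 9−8 = 1  ← one
n=16: ⌊7767/785⌋−⌊7334/785⌋ = 9−9 = 0
n=17: ⌊8200/785⌋−⌊7767/785⌋ = 10−9 = 1  ← one
n=18: ⌊8633/785⌋−⌊8200/785⌋ = 10−10 = 0
n=19: ⌊9066/785⌋−⌊8633/785⌋ = 11−10 = 1  ← one
n=20: ⌊9499/785⌋−⌊9066/785⌋ = 12−11 = 1  ← one
positions of the first 12 ones: 0 2 4 6 8 9 11 13 15 17 19 20

0 2 4 6 8 9 11 13 15 17 19 20


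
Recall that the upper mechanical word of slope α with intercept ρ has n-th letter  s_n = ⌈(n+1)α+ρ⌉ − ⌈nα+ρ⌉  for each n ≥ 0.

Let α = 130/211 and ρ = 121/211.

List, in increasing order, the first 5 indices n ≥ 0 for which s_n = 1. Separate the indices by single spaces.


n=0: ⌈251/211⌉−⌈121/211⌉ = 2−1 = 1  ← one
n=1: ⌈381/211⌉−⌈251/211⌉ = 2−2 = 0
n=2: ⌈511/211⌉−⌈381/211⌉ = 3−2 = 1  ← one
n=3: ⌈641/211⌉−⌈511/211⌉ = 4−3 = 1  ← one
n=4: ⌈771/211⌉−⌈641/211⌉ = 4−4 = 0
n=5: ⌈901/211⌉−⌈771/211⌉ = 5−4 = 1  ← one
n=6: ⌈1031/211⌉−⌈901/211⌉ = 5−5 = 0
n=7: ⌈1161/211⌉−⌈1031/211⌉ = 6−5 = 1  ← one
positions of the first 5 ones: 0 2 3 5 7

0 2 3 5 7


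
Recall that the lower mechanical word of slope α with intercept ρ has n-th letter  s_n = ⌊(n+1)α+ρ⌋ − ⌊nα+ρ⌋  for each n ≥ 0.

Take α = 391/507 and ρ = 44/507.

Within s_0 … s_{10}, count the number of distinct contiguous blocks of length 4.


5

t_n = ⌊(n·391+44)/507⌋ for n = 0 … 11:
  n=0…9: ⌊44/507⌋=0 ⌊435/507⌋=0 ⌊826/507⌋=1 ⌊1217/507⌋=2 ⌊1608/507⌋=3 ⌊1999/507⌋=3 ⌊2390/507⌋=4 ⌊2781/507⌋=5 ⌊3172/507⌋=6 ⌊3563/507⌋=7
  n=10…11: ⌊3954/507⌋=7 ⌊4345/507⌋=8
s_n = t_(n+1) − t_n for n = 0 … 10 gives
prefix = 01110111101
slide a length-4 window over [0..3] … [7..10] (8 windows); first occurrence of each distinct factor:
  [  0..  3] 0111
  [  1..  4] 1110
  [  2..  5] 1101
  [  3..  6] 1011
  [  5..  8] 1111
  (the other 3 windows repeat one of these)
distinct factors: {0111, 1011, 1101, 1110, 1111}
count = 5  (Sturmian bound for length 4 is 5)


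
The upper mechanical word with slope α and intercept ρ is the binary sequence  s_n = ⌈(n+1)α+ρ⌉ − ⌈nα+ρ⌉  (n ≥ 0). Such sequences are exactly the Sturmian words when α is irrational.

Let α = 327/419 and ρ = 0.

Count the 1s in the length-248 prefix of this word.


#1s = Σ_{n=0}^{247} s_n = Σ_{n=0}^{247} (⌈(n+1)α+ρ⌉ − ⌈nα+ρ⌉)
the sum telescopes: every ⌈nα+ρ⌉ with 0 < n < 248 appears once with + and once with −, leaving ⌈248α+ρ⌉ − ⌈0·α+ρ⌉
248α + ρ = (248·327) / 419 = 81096/419
ρ = 0/419
⌈81096/419⌉ = 194,  ⌈0/419⌉ = 0
#1s = 194 − 0 = 194

194


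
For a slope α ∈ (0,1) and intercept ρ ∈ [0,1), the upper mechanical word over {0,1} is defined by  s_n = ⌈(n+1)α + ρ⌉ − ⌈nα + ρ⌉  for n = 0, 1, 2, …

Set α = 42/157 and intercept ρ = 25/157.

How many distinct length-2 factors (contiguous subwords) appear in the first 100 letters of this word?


3

t_n = ⌈(n·42+25)/157⌉ for n = 0 … 100:
  n=0…9: ⌈25/157⌉=1 ⌈67/157⌉=1 ⌈109/157⌉=1 ⌈151/157⌉=1 ⌈193/157⌉=2 ⌈235/157⌉=2 ⌈277/157⌉=2 ⌈319/157⌉=3 ⌈361/157⌉=3 ⌈403/157⌉=3
  n=10…19: ⌈445/157⌉=3 ⌈487/157⌉=4 ⌈529/157⌉=4 ⌈571/157⌉=4 ⌈613/157⌉=4 ⌈655/157⌉=5 ⌈697/157⌉=5 ⌈739/157⌉=5 ⌈781/157⌉=5 ⌈823/157⌉=6
  n=20…29: ⌈865/157⌉=6 ⌈907/157⌉=6 ⌈949/157⌉=7 ⌈991/157⌉=7 ⌈1033/157⌉=7 ⌈1075/157⌉=7 ⌈1117/157⌉=8 ⌈1159/157⌉=8 ⌈1201/157⌉=8 ⌈1243/157⌉=8
  n=30…39: ⌈1285/157⌉=9 ⌈1327/157⌉=9 ⌈1369/157⌉=9 ⌈1411/157⌉=9 ⌈1453/157⌉=10 ⌈1495/157⌉=10 ⌈1537/157⌉=10 ⌈1579/157⌉=11 ⌈1621/157⌉=11 ⌈1663/157⌉=11
  n=40…49: ⌈1705/157⌉=11 ⌈1747/157⌉=12 ⌈1789/157⌉=12 ⌈1831/157⌉=12 ⌈1873/157⌉=12 ⌈1915/157⌉=13 ⌈1957/157⌉=13 ⌈1999/157⌉=13 ⌈2041/157⌉=13 ⌈2083/157⌉=14
  n=50…59: ⌈2125/157⌉=14 ⌈2167/157⌉=14 ⌈2209/157⌉=15 ⌈2251/157⌉=15 ⌈2293/157⌉=15 ⌈2335/157⌉=15 ⌈2377/157⌉=16 ⌈2419/157⌉=16 ⌈2461/157⌉=16 ⌈2503/157⌉=16
  n=60…69: ⌈2545/157⌉=17 ⌈2587/157⌉=17 ⌈2629/157⌉=17 ⌈2671/157⌉=18 ⌈2713/157⌉=18 ⌈2755/157⌉=18 ⌈2797/157⌉=18 ⌈2839/157⌉=19 ⌈2881/157⌉=19 ⌈2923/157⌉=19
  n=70…79: ⌈2965/157⌉=19 ⌈3007/157⌉=20 ⌈3049/157⌉=20 ⌈3091/157⌉=20 ⌈3133/157⌉=20 ⌈3175/157⌉=21 ⌈3217/157⌉=21 ⌈3259/157⌉=21 ⌈3301/157⌉=22 ⌈3343/157⌉=22
  n=80…89: ⌈3385/157⌉=22 ⌈3427/157⌉=22 ⌈3469/157⌉=23 ⌈3511/157⌉=23 ⌈3553/157⌉=23 ⌈3595/157⌉=23 ⌈3637/157⌉=24 ⌈3679/157⌉=24 ⌈3721/157⌉=24 ⌈3763/157⌉=24
  n=90…99: ⌈3805/157⌉=25 ⌈3847/157⌉=25 ⌈3889/157⌉=25 ⌈3931/157⌉=26 ⌈3973/157⌉=26 ⌈4015/157⌉=26 ⌈4057/157⌉=26 ⌈4099/157⌉=27 ⌈4141/157⌉=27 ⌈4183/157⌉=27
  n=100: ⌈4225/157⌉=27
s_n = t_(n+1) − t_n for n = 0 … 99 gives
prefix = 0001001000100010001001000100010001001000100010001001000100010010001000100010010001000100010010001000
slide a length-2 window over [0..1] … [98..99] (99 windows); first occurrence of each distinct factor:
  [  0..  1] 00
  [  2..  3] 01
  [  3..  4] 10
  (the other 96 windows repeat one of these)
distinct factors: {00, 01, 10}
count = 3  (Sturmian bound for length 2 is 3)
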